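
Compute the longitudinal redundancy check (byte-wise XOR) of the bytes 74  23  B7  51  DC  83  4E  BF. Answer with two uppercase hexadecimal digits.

XOR the bytes together:
  start with 0x74
  0x74 ⊕ 0x23 = 0x57
  0x57 ⊕ 0xB7 = 0xE0
  0xE0 ⊕ 0x51 = 0xB1
  0xB1 ⊕ 0xDC = 0x6D
  0x6D ⊕ 0x83 = 0xEE
  0xEE ⊕ 0x4E = 0xA0
  0xA0 ⊕ 0xBF = 0x1F

1F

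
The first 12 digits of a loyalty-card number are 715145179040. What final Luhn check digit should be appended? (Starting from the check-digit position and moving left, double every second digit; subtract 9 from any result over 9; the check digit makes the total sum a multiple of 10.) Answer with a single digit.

Partial digits right→left: 0 4 0 9 7 1 5 4 1 5 1 7
Double every second digit counting from the check-digit position (so the 1st, 3rd, 5th, ... of the partial from the right).
  doubled (with −9 where >9): 0 0 5 1 2 2 → sum 10
  kept as-is: 4 9 1 4 5 7 → sum 30
Total = 10 + 30 = 40.
Check digit = (10 − (40 mod 10)) mod 10 = 0.

0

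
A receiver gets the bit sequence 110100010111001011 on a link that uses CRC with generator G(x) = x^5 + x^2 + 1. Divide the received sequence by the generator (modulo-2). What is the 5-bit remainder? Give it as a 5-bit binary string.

11100

Modulo-2 division of 110100010111001011 by 100101:
  pos 0: 110100 XOR 100101 = 010001
  pos 1: 100010 XOR 100101 = 000111
  pos 4: 111101 XOR 100101 = 011000
  pos 5: 110001 XOR 100101 = 010100
  pos 6: 101001 XOR 100101 = 001100
  pos 8: 110000 XOR 100101 = 010101
  pos 9: 101011 XOR 100101 = 001110
  pos 11: 111001 XOR 100101 = 011100
  pos 12: 111001 XOR 100101 = 011100
Remainder = 11100 (nonzero — an error is detected).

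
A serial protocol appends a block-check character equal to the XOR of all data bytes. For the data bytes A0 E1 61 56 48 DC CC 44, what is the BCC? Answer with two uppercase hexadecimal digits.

6A

XOR the bytes together:
  start with 0xA0
  0xA0 ⊕ 0xE1 = 0x41
  0x41 ⊕ 0x61 = 0x20
  0x20 ⊕ 0x56 = 0x76
  0x76 ⊕ 0x48 = 0x3E
  0x3E ⊕ 0xDC = 0xE2
  0xE2 ⊕ 0xCC = 0x2E
  0x2E ⊕ 0x44 = 0x6A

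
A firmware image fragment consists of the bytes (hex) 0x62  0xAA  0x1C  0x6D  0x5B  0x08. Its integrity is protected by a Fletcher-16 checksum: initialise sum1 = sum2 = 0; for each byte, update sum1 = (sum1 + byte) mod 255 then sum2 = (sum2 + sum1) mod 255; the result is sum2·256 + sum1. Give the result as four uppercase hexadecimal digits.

1BF9

Running sums (mod 255):
  after byte 0 (0x62): sum1=98, sum2=98
  after byte 1 (0xAA): sum1=13, sum2=111
  after byte 2 (0x1C): sum1=41, sum2=152
  after byte 3 (0x6D): sum1=150, sum2=47
  after byte 4 (0x5B): sum1=241, sum2=33
  after byte 5 (0x08): sum1=249, sum2=27
Checksum = sum2·256 + sum1 = 27·256 + 249 = 7161 = 0x1BF9.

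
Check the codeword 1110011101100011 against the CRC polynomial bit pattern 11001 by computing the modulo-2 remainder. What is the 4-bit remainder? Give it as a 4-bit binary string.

1101

Modulo-2 division of 1110011101100011 by 11001:
  pos 0: 11100 XOR 11001 = 00101
  pos 2: 10111 XOR 11001 = 01110
  pos 3: 11101 XOR 11001 = 00100
  pos 5: 10001 XOR 11001 = 01000
  pos 6: 10001 XOR 11001 = 01000
  pos 7: 10000 XOR 11001 = 01001
  pos 8: 10010 XOR 11001 = 01011
  pos 9: 10110 XOR 11001 = 01111
  pos 10: 11111 XOR 11001 = 00110
Remainder = 1101 (nonzero — an error is detected).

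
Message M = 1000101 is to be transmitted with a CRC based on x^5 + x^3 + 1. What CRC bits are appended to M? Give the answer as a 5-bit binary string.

Append 5 zeros: 100010100000. Divide by 101001 (XOR where the leading bit is 1):
  pos 0: 100010 XOR 101001 = 001011
  pos 2: 101110 XOR 101001 = 000111
  pos 5: 111000 XOR 101001 = 010001
  pos 6: 100010 XOR 101001 = 001011
Remainder (last 5 bits) = 01011. This is the CRC / FCS.

01011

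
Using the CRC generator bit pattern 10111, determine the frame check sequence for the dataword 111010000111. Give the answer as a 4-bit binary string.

1101

Append 4 zeros: 1110100001110000. Divide by 10111 (XOR where the leading bit is 1):
  pos 0: 11101 XOR 10111 = 01010
  pos 1: 10100 XOR 10111 = 00011
  pos 4: 11000 XOR 10111 = 01111
  pos 5: 11111 XOR 10111 = 01000
  pos 6: 10001 XOR 10111 = 00110
  pos 8: 11010 XOR 10111 = 01101
  pos 9: 11010 XOR 10111 = 01101
  pos 10: 11010 XOR 10111 = 01101
  pos 11: 11010 XOR 10111 = 01101
Remainder (last 4 bits) = 1101. This is the CRC / FCS.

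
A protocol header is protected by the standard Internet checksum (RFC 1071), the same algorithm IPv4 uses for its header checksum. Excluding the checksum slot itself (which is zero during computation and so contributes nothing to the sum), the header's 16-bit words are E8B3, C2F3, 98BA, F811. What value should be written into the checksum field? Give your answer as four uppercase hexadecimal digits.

C38B

One's-complement addition (fold any carry out of bit 15 back into bit 0):
  0xE8B3 + 0xC2F3 = 0x1ABA6 → wrap carry → 0xABA7
  0xABA7 + 0x98BA = 0x14461 → wrap carry → 0x4462
  0x4462 + 0xF811 = 0x13C73 → wrap carry → 0x3C74
One's-complement sum = 0x3C74.
Checksum = ~0x3C74 & 0xFFFF = 0xC38B.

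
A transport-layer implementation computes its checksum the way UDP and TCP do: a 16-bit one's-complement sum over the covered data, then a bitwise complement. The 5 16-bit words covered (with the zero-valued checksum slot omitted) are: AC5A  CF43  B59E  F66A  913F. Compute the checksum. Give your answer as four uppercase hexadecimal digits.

4718

One's-complement addition (fold any carry out of bit 15 back into bit 0):
  0xAC5A + 0xCF43 = 0x17B9D → wrap carry → 0x7B9E
  0x7B9E + 0xB59E = 0x1313C → wrap carry → 0x313D
  0x313D + 0xF66A = 0x127A7 → wrap carry → 0x27A8
  0x27A8 + 0x913F = 0x0B8E7
One's-complement sum = 0xB8E7.
Checksum = ~0xB8E7 & 0xFFFF = 0x4718.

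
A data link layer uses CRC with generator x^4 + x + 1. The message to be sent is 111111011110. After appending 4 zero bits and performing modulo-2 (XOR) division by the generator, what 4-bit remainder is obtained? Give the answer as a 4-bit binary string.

0111

Append 4 zeros: 1111110111100000. Divide by 10011 (XOR where the leading bit is 1):
  pos 0: 11111 XOR 10011 = 01100
  pos 1: 11001 XOR 10011 = 01010
  pos 2: 10100 XOR 10011 = 00111
  pos 4: 11111 XOR 10011 = 01100
  pos 5: 11001 XOR 10011 = 01010
  pos 6: 10101 XOR 10011 = 00110
  pos 8: 11000 XOR 10011 = 01011
  pos 9: 10110 XOR 10011 = 00101
  pos 11: 10100 XOR 10011 = 00111
Remainder (last 4 bits) = 0111. This is the CRC / FCS.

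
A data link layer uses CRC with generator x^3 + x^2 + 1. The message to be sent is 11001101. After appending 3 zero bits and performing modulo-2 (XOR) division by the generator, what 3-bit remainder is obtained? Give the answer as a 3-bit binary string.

001

Append 3 zeros: 11001101000. Divide by 1101 (XOR where the leading bit is 1):
  pos 0: 1100 XOR 1101 = 0001
  pos 3: 1110 XOR 1101 = 0011
  pos 5: 1110 XOR 1101 = 0011
  pos 7: 1100 XOR 1101 = 0001
Remainder (last 3 bits) = 001. This is the CRC / FCS.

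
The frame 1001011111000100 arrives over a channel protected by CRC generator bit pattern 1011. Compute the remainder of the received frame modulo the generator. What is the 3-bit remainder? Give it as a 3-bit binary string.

Modulo-2 division of 1001011111000100 by 1011:
  pos 0: 1001 XOR 1011 = 0010
  pos 2: 1001 XOR 1011 = 0010
  pos 4: 1011 XOR 1011 = 0000
  pos 8: 1100 XOR 1011 = 0111
  pos 9: 1110 XOR 1011 = 0101
  pos 10: 1011 XOR 1011 = 0000
Remainder = 000 (zero — the frame passes the CRC check).

000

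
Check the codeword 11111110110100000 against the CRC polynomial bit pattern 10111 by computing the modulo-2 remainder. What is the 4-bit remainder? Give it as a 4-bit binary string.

0000

Modulo-2 division of 11111110110100000 by 10111:
  pos 0: 11111 XOR 10111 = 01000
  pos 1: 10001 XOR 10111 = 00110
  pos 3: 11010 XOR 10111 = 01101
  pos 4: 11011 XOR 10111 = 01100
  pos 5: 11001 XOR 10111 = 01110
  pos 6: 11100 XOR 10111 = 01011
  pos 7: 10111 XOR 10111 = 00000
Remainder = 0000 (zero — the frame passes the CRC check).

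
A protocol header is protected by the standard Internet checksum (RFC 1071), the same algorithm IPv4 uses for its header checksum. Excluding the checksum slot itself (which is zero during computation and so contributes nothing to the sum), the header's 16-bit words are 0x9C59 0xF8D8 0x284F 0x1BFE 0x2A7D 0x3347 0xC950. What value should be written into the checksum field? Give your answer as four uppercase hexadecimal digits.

One's-complement addition (fold any carry out of bit 15 back into bit 0):
  0x9C59 + 0xF8D8 = 0x19531 → wrap carry → 0x9532
  0x9532 + 0x284F = 0x0BD81
  0xBD81 + 0x1BFE = 0x0D97F
  0xD97F + 0x2A7D = 0x103FC → wrap carry → 0x03FD
  0x03FD + 0x3347 = 0x03744
  0x3744 + 0xC950 = 0x10094 → wrap carry → 0x0095
One's-complement sum = 0x0095.
Checksum = ~0x0095 & 0xFFFF = 0xFF6A.

FF6A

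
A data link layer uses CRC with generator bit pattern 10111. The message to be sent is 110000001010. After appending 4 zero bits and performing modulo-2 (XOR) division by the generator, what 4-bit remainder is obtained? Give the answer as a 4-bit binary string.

Append 4 zeros: 1100000010100000. Divide by 10111 (XOR where the leading bit is 1):
  pos 0: 11000 XOR 10111 = 01111
  pos 1: 11110 XOR 10111 = 01001
  pos 2: 10010 XOR 10111 = 00101
  pos 4: 10101 XOR 10111 = 00010
  pos 7: 10010 XOR 10111 = 00101
  pos 9: 10100 XOR 10111 = 00011
Remainder (last 4 bits) = 1100. This is the CRC / FCS.

1100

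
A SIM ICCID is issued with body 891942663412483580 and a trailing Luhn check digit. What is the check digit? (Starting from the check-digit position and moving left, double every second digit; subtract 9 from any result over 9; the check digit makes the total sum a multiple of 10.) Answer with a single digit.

Partial digits right→left: 0 8 5 3 8 4 2 1 4 3 6 6 2 4 9 1 9 8
Double every second digit counting from the check-digit position (so the 1st, 3rd, 5th, ... of the partial from the right).
  doubled (with −9 where >9): 0 1 7 4 8 3 4 9 9 → sum 45
  kept as-is: 8 3 4 1 3 6 4 1 8 → sum 38
Total = 45 + 38 = 83.
Check digit = (10 − (83 mod 10)) mod 10 = 7.

7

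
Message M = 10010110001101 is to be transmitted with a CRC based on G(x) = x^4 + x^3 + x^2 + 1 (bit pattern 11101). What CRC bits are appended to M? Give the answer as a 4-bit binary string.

Append 4 zeros: 100101100011010000. Divide by 11101 (XOR where the leading bit is 1):
  pos 0: 10010 XOR 11101 = 01111
  pos 1: 11111 XOR 11101 = 00010
  pos 4: 10100 XOR 11101 = 01001
  pos 5: 10010 XOR 11101 = 01111
  pos 6: 11111 XOR 11101 = 00010
  pos 9: 10101 XOR 11101 = 01000
  pos 10: 10000 XOR 11101 = 01101
  pos 11: 11010 XOR 11101 = 00111
  pos 13: 11100 XOR 11101 = 00001
Remainder (last 4 bits) = 0001. This is the CRC / FCS.

0001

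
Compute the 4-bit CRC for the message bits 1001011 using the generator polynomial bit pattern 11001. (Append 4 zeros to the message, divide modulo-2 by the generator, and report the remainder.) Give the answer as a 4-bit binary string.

Append 4 zeros: 10010110000. Divide by 11001 (XOR where the leading bit is 1):
  pos 0: 10010 XOR 11001 = 01011
  pos 1: 10111 XOR 11001 = 01110
  pos 2: 11101 XOR 11001 = 00100
  pos 4: 10000 XOR 11001 = 01001
  pos 5: 10010 XOR 11001 = 01011
  pos 6: 10110 XOR 11001 = 01111
Remainder (last 4 bits) = 1111. This is the CRC / FCS.

1111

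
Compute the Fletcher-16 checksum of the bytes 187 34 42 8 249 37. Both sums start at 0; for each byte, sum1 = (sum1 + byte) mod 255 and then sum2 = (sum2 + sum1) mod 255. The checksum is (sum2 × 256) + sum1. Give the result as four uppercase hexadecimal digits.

Running sums (mod 255):
  after byte 0 (187): sum1=187, sum2=187
  after byte 1 (34): sum1=221, sum2=153
  after byte 2 (42): sum1=8, sum2=161
  after byte 3 (8): sum1=16, sum2=177
  after byte 4 (249): sum1=10, sum2=187
  after byte 5 (37): sum1=47, sum2=234
Checksum = sum2·256 + sum1 = 234·256 + 47 = 59951 = 0xEA2F.

EA2F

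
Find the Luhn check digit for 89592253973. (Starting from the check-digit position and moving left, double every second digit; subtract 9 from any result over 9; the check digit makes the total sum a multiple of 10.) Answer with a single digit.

Partial digits right→left: 3 7 9 3 5 2 2 9 5 9 8
Double every second digit counting from the check-digit position (so the 1st, 3rd, 5th, ... of the partial from the right).
  doubled (with −9 where >9): 6 9 1 4 1 7 → sum 28
  kept as-is: 7 3 2 9 9 → sum 30
Total = 28 + 30 = 58.
Check digit = (10 − (58 mod 10)) mod 10 = 2.

2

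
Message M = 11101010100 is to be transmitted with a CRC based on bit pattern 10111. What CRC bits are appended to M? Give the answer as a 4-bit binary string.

0101

Append 4 zeros: 111010101000000. Divide by 10111 (XOR where the leading bit is 1):
  pos 0: 11101 XOR 10111 = 01010
  pos 1: 10100 XOR 10111 = 00011
  pos 4: 11101 XOR 10111 = 01010
  pos 5: 10100 XOR 10111 = 00011
  pos 8: 11000 XOR 10111 = 01111
  pos 9: 11110 XOR 10111 = 01001
  pos 10: 10010 XOR 10111 = 00101
Remainder (last 4 bits) = 0101. This is the CRC / FCS.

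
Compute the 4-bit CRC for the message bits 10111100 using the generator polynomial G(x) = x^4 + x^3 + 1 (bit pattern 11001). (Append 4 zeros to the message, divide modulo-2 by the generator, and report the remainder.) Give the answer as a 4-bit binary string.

Append 4 zeros: 101111000000. Divide by 11001 (XOR where the leading bit is 1):
  pos 0: 10111 XOR 11001 = 01110
  pos 1: 11101 XOR 11001 = 00100
  pos 3: 10000 XOR 11001 = 01001
  pos 4: 10010 XOR 11001 = 01011
  pos 5: 10110 XOR 11001 = 01111
  pos 6: 11110 XOR 11001 = 00111
Remainder (last 4 bits) = 1110. This is the CRC / FCS.

1110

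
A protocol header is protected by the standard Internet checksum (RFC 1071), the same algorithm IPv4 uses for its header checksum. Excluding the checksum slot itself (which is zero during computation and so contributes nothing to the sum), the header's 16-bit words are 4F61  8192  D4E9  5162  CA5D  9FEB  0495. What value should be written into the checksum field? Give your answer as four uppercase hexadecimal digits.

One's-complement addition (fold any carry out of bit 15 back into bit 0):
  0x4F61 + 0x8192 = 0x0D0F3
  0xD0F3 + 0xD4E9 = 0x1A5DC → wrap carry → 0xA5DD
  0xA5DD + 0x5162 = 0x0F73F
  0xF73F + 0xCA5D = 0x1C19C → wrap carry → 0xC19D
  0xC19D + 0x9FEB = 0x16188 → wrap carry → 0x6189
  0x6189 + 0x0495 = 0x0661E
One's-complement sum = 0x661E.
Checksum = ~0x661E & 0xFFFF = 0x99E1.

99E1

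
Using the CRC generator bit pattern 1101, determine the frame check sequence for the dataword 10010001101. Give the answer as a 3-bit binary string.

Append 3 zeros: 10010001101000. Divide by 1101 (XOR where the leading bit is 1):
  pos 0: 1001 XOR 1101 = 0100
  pos 1: 1000 XOR 1101 = 0101
  pos 2: 1010 XOR 1101 = 0111
  pos 3: 1110 XOR 1101 = 0011
  pos 5: 1111 XOR 1101 = 0010
  pos 7: 1001 XOR 1101 = 0100
  pos 8: 1000 XOR 1101 = 0101
  pos 9: 1010 XOR 1101 = 0111
  pos 10: 1110 XOR 1101 = 0011
Remainder (last 3 bits) = 011. This is the CRC / FCS.

011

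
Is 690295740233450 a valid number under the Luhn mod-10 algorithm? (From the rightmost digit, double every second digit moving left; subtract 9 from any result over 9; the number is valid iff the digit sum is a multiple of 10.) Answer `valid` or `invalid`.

invalid

From the right, keep odd positions and double even positions (subtract 9 from any doubled value over 9):
  doubled (positions 2,4,...): 1 6 4 8 1 4 9 → sum 33
  kept (positions 1,3,...): 0 4 3 0 7 9 0 6 → sum 29
Total = 62.
62 mod 10 = 2, so the number is invalid.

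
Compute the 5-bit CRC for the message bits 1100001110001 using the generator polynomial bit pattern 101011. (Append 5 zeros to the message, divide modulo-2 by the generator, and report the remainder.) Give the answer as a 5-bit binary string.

01111

Append 5 zeros: 110000111000100000. Divide by 101011 (XOR where the leading bit is 1):
  pos 0: 110000 XOR 101011 = 011011
  pos 1: 110111 XOR 101011 = 011100
  pos 2: 111001 XOR 101011 = 010010
  pos 3: 100101 XOR 101011 = 001110
  pos 5: 111000 XOR 101011 = 010011
  pos 6: 100110 XOR 101011 = 001101
  pos 8: 110110 XOR 101011 = 011101
  pos 9: 111010 XOR 101011 = 010001
  pos 10: 100010 XOR 101011 = 001001
  pos 12: 100100 XOR 101011 = 001111
Remainder (last 5 bits) = 01111. This is the CRC / FCS.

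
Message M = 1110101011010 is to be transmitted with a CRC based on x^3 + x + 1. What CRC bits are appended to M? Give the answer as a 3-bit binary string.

Append 3 zeros: 1110101011010000. Divide by 1011 (XOR where the leading bit is 1):
  pos 0: 1110 XOR 1011 = 0101
  pos 1: 1011 XOR 1011 = 0000
  pos 6: 1011 XOR 1011 = 0000
  pos 11: 1000 XOR 1011 = 0011
Remainder (last 3 bits) = 110. This is the CRC / FCS.

110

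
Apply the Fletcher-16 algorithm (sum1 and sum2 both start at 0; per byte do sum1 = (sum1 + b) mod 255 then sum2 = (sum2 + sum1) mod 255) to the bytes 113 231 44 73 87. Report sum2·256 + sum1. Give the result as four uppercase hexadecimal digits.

Running sums (mod 255):
  after byte 0 (113): sum1=113, sum2=113
  after byte 1 (231): sum1=89, sum2=202
  after byte 2 (44): sum1=133, sum2=80
  after byte 3 (73): sum1=206, sum2=31
  after byte 4 (87): sum1=38, sum2=69
Checksum = sum2·256 + sum1 = 69·256 + 38 = 17702 = 0x4526.

4526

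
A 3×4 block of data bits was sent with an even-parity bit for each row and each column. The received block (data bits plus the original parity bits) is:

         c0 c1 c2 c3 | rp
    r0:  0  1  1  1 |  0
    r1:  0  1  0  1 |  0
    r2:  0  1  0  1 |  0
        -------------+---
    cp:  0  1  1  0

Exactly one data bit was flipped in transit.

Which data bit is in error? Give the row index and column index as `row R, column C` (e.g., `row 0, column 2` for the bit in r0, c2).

Recompute each row's even parity and compare to rp:
  r0: data parity 1, sent rp 0 → mismatch
  r1: data parity 0, sent rp 0 → ok
  r2: data parity 0, sent rp 0 → ok
Recompute each column's even parity and compare to cp:
  c0: data parity 0, sent cp 0 → ok
  c1: data parity 1, sent cp 1 → ok
  c2: data parity 1, sent cp 1 → ok
  c3: data parity 1, sent cp 0 → mismatch
Exactly one row (r0) and one column (c3) fail → the flipped bit is at their intersection.

row 0, column 3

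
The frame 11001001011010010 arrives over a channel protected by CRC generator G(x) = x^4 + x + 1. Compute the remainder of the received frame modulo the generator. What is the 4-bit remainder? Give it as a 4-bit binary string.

Modulo-2 division of 11001001011010010 by 10011:
  pos 0: 11001 XOR 10011 = 01010
  pos 1: 10100 XOR 10011 = 00111
  pos 3: 11101 XOR 10011 = 01110
  pos 4: 11100 XOR 10011 = 01111
  pos 5: 11111 XOR 10011 = 01100
  pos 6: 11001 XOR 10011 = 01010
  pos 7: 10100 XOR 10011 = 00111
  pos 9: 11110 XOR 10011 = 01101
  pos 10: 11010 XOR 10011 = 01001
  pos 11: 10011 XOR 10011 = 00000
Remainder = 0000 (zero — the frame passes the CRC check).

0000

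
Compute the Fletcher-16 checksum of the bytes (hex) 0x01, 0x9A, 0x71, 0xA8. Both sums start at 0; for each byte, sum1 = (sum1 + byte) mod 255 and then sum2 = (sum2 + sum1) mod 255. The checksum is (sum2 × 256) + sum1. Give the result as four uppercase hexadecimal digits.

5FB5

Running sums (mod 255):
  after byte 0 (0x01): sum1=1, sum2=1
  after byte 1 (0x9A): sum1=155, sum2=156
  after byte 2 (0x71): sum1=13, sum2=169
  after byte 3 (0xA8): sum1=181, sum2=95
Checksum = sum2·256 + sum1 = 95·256 + 181 = 24501 = 0x5FB5.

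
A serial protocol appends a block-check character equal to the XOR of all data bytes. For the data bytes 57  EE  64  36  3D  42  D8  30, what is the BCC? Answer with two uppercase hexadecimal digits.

7C

XOR the bytes together:
  start with 0x57
  0x57 ⊕ 0xEE = 0xB9
  0xB9 ⊕ 0x64 = 0xDD
  0xDD ⊕ 0x36 = 0xEB
  0xEB ⊕ 0x3D = 0xD6
  0xD6 ⊕ 0x42 = 0x94
  0x94 ⊕ 0xD8 = 0x4C
  0x4C ⊕ 0x30 = 0x7C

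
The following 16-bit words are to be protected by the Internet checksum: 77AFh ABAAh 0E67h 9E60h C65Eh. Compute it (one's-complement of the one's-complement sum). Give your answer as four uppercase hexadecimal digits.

697F

One's-complement addition (fold any carry out of bit 15 back into bit 0):
  0x77AF + 0xABAA = 0x12359 → wrap carry → 0x235A
  0x235A + 0x0E67 = 0x031C1
  0x31C1 + 0x9E60 = 0x0D021
  0xD021 + 0xC65E = 0x1967F → wrap carry → 0x9680
One's-complement sum = 0x9680.
Checksum = ~0x9680 & 0xFFFF = 0x697F.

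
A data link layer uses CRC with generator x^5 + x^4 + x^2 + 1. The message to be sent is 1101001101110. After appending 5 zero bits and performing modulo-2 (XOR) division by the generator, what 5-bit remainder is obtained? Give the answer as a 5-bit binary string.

10111

Append 5 zeros: 110100110111000000. Divide by 110101 (XOR where the leading bit is 1):
  pos 0: 110100 XOR 110101 = 000001
  pos 5: 111011 XOR 110101 = 001110
  pos 7: 111010 XOR 110101 = 001111
  pos 9: 111100 XOR 110101 = 001001
  pos 11: 100100 XOR 110101 = 010001
  pos 12: 100010 XOR 110101 = 010111
Remainder (last 5 bits) = 10111. This is the CRC / FCS.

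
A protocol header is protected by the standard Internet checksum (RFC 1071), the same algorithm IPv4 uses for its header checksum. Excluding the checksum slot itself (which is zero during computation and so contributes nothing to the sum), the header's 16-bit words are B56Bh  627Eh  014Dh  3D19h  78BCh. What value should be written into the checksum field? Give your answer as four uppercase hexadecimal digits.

One's-complement addition (fold any carry out of bit 15 back into bit 0):
  0xB56B + 0x627E = 0x117E9 → wrap carry → 0x17EA
  0x17EA + 0x014D = 0x01937
  0x1937 + 0x3D19 = 0x05650
  0x5650 + 0x78BC = 0x0CF0C
One's-complement sum = 0xCF0C.
Checksum = ~0xCF0C & 0xFFFF = 0x30F3.

30F3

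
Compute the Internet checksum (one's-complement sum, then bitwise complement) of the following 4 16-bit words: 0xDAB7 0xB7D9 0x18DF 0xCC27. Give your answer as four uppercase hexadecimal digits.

8867

One's-complement addition (fold any carry out of bit 15 back into bit 0):
  0xDAB7 + 0xB7D9 = 0x19290 → wrap carry → 0x9291
  0x9291 + 0x18DF = 0x0AB70
  0xAB70 + 0xCC27 = 0x17797 → wrap carry → 0x7798
One's-complement sum = 0x7798.
Checksum = ~0x7798 & 0xFFFF = 0x8867.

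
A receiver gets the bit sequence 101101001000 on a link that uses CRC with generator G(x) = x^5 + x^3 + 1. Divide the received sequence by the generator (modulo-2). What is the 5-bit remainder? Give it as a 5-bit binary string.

10010

Modulo-2 division of 101101001000 by 101001:
  pos 0: 101101 XOR 101001 = 000100
  pos 3: 100001 XOR 101001 = 001000
  pos 5: 100000 XOR 101001 = 001001
Remainder = 10010 (nonzero — an error is detected).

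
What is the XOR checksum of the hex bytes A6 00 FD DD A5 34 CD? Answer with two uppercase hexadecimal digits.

XOR the bytes together:
  start with 0xA6
  0xA6 ⊕ 0x00 = 0xA6
  0xA6 ⊕ 0xFD = 0x5B
  0x5B ⊕ 0xDD = 0x86
  0x86 ⊕ 0xA5 = 0x23
  0x23 ⊕ 0x34 = 0x17
  0x17 ⊕ 0xCD = 0xDA

DA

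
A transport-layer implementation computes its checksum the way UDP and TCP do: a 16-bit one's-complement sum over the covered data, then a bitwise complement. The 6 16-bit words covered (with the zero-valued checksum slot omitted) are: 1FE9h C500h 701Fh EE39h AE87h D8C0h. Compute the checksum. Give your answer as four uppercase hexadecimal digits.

One's-complement addition (fold any carry out of bit 15 back into bit 0):
  0x1FE9 + 0xC500 = 0x0E4E9
  0xE4E9 + 0x701F = 0x15508 → wrap carry → 0x5509
  0x5509 + 0xEE39 = 0x14342 → wrap carry → 0x4343
  0x4343 + 0xAE87 = 0x0F1CA
  0xF1CA + 0xD8C0 = 0x1CA8A → wrap carry → 0xCA8B
One's-complement sum = 0xCA8B.
Checksum = ~0xCA8B & 0xFFFF = 0x3574.

3574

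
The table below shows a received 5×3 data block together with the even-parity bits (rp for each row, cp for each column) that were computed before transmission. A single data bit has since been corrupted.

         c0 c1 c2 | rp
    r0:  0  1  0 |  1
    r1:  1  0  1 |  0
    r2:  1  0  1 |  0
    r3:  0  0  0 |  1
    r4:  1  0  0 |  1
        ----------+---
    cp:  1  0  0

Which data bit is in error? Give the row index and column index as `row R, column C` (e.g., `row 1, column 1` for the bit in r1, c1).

Recompute each row's even parity and compare to rp:
  r0: data parity 1, sent rp 1 → ok
  r1: data parity 0, sent rp 0 → ok
  r2: data parity 0, sent rp 0 → ok
  r3: data parity 0, sent rp 1 → mismatch
  r4: data parity 1, sent rp 1 → ok
Recompute each column's even parity and compare to cp:
  c0: data parity 1, sent cp 1 → ok
  c1: data parity 1, sent cp 0 → mismatch
  c2: data parity 0, sent cp 0 → ok
Exactly one row (r3) and one column (c1) fail → the flipped bit is at their intersection.

row 3, column 1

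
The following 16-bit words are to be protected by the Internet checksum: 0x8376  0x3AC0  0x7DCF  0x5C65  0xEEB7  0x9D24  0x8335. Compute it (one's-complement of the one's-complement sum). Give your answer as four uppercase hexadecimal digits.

One's-complement addition (fold any carry out of bit 15 back into bit 0):
  0x8376 + 0x3AC0 = 0x0BE36
  0xBE36 + 0x7DCF = 0x13C05 → wrap carry → 0x3C06
  0x3C06 + 0x5C65 = 0x0986B
  0x986B + 0xEEB7 = 0x18722 → wrap carry → 0x8723
  0x8723 + 0x9D24 = 0x12447 → wrap carry → 0x2448
  0x2448 + 0x8335 = 0x0A77D
One's-complement sum = 0xA77D.
Checksum = ~0xA77D & 0xFFFF = 0x5882.

5882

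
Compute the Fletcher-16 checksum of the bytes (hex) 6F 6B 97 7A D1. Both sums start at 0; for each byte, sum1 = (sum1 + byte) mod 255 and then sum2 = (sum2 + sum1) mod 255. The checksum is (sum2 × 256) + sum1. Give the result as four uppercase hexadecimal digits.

Running sums (mod 255):
  after byte 0 (6F): sum1=111, sum2=111
  after byte 1 (6B): sum1=218, sum2=74
  after byte 2 (97): sum1=114, sum2=188
  after byte 3 (7A): sum1=236, sum2=169
  after byte 4 (D1): sum1=190, sum2=104
Checksum = sum2·256 + sum1 = 104·256 + 190 = 26814 = 0x68BE.

68BE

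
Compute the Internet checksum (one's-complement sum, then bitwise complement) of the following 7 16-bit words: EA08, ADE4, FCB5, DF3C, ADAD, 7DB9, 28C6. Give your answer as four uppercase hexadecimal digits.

37F2

One's-complement addition (fold any carry out of bit 15 back into bit 0):
  0xEA08 + 0xADE4 = 0x197EC → wrap carry → 0x97ED
  0x97ED + 0xFCB5 = 0x194A2 → wrap carry → 0x94A3
  0x94A3 + 0xDF3C = 0x173DF → wrap carry → 0x73E0
  0x73E0 + 0xADAD = 0x1218D → wrap carry → 0x218E
  0x218E + 0x7DB9 = 0x09F47
  0x9F47 + 0x28C6 = 0x0C80D
One's-complement sum = 0xC80D.
Checksum = ~0xC80D & 0xFFFF = 0x37F2.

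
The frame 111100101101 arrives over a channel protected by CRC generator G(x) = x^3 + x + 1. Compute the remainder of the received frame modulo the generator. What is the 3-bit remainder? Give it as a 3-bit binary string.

Modulo-2 division of 111100101101 by 1011:
  pos 0: 1111 XOR 1011 = 0100
  pos 1: 1000 XOR 1011 = 0011
  pos 3: 1101 XOR 1011 = 0110
  pos 4: 1100 XOR 1011 = 0111
  pos 5: 1111 XOR 1011 = 0100
  pos 6: 1001 XOR 1011 = 0010
  pos 8: 1001 XOR 1011 = 0010
Remainder = 010 (nonzero — an error is detected).

010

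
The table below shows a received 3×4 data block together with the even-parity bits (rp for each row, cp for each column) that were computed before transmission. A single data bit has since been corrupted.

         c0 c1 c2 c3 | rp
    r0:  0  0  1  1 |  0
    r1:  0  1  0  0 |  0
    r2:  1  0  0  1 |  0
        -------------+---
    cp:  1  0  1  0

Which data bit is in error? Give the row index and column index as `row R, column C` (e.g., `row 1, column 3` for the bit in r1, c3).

row 1, column 1

Recompute each row's even parity and compare to rp:
  r0: data parity 0, sent rp 0 → ok
  r1: data parity 1, sent rp 0 → mismatch
  r2: data parity 0, sent rp 0 → ok
Recompute each column's even parity and compare to cp:
  c0: data parity 1, sent cp 1 → ok
  c1: data parity 1, sent cp 0 → mismatch
  c2: data parity 1, sent cp 1 → ok
  c3: data parity 0, sent cp 0 → ok
Exactly one row (r1) and one column (c1) fail → the flipped bit is at their intersection.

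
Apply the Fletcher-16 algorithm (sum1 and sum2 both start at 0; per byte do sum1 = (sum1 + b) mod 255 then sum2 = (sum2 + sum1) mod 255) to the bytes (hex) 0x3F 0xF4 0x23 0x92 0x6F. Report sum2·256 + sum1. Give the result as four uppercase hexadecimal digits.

Running sums (mod 255):
  after byte 0 (0x3F): sum1=63, sum2=63
  after byte 1 (0xF4): sum1=52, sum2=115
  after byte 2 (0x23): sum1=87, sum2=202
  after byte 3 (0x92): sum1=233, sum2=180
  after byte 4 (0x6F): sum1=89, sum2=14
Checksum = sum2·256 + sum1 = 14·256 + 89 = 3673 = 0x0E59.

0E59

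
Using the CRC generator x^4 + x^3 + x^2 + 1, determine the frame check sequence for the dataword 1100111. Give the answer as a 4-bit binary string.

Append 4 zeros: 11001110000. Divide by 11101 (XOR where the leading bit is 1):
  pos 0: 11001 XOR 11101 = 00100
  pos 2: 10011 XOR 11101 = 01110
  pos 3: 11100 XOR 11101 = 00001
Remainder (last 4 bits) = 1000. This is the CRC / FCS.

1000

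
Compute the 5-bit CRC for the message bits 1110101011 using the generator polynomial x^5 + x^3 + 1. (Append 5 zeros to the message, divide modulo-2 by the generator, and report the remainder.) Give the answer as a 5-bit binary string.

11010

Append 5 zeros: 111010101100000. Divide by 101001 (XOR where the leading bit is 1):
  pos 0: 111010 XOR 101001 = 010011
  pos 1: 100111 XOR 101001 = 001110
  pos 3: 111001 XOR 101001 = 010000
  pos 4: 100001 XOR 101001 = 001000
  pos 6: 100000 XOR 101001 = 001001
  pos 8: 100100 XOR 101001 = 001101
Remainder (last 5 bits) = 11010. This is the CRC / FCS.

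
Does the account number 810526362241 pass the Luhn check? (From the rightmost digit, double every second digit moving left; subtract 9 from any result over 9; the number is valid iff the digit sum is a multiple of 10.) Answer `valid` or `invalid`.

From the right, keep odd positions and double even positions (subtract 9 from any doubled value over 9):
  doubled (positions 2,4,...): 8 4 6 4 0 7 → sum 29
  kept (positions 1,3,...): 1 2 6 6 5 1 → sum 21
Total = 50.
50 mod 10 = 0, so the number is valid.

valid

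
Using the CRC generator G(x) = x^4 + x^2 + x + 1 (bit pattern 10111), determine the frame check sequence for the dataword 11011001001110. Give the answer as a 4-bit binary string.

1010

Append 4 zeros: 110110010011100000. Divide by 10111 (XOR where the leading bit is 1):
  pos 0: 11011 XOR 10111 = 01100
  pos 1: 11000 XOR 10111 = 01111
  pos 2: 11110 XOR 10111 = 01001
  pos 3: 10011 XOR 10111 = 00100
  pos 5: 10000 XOR 10111 = 00111
  pos 7: 11111 XOR 10111 = 01000
  pos 8: 10001 XOR 10111 = 00110
  pos 10: 11000 XOR 10111 = 01111
  pos 11: 11110 XOR 10111 = 01001
  pos 12: 10010 XOR 10111 = 00101
Remainder (last 4 bits) = 1010. This is the CRC / FCS.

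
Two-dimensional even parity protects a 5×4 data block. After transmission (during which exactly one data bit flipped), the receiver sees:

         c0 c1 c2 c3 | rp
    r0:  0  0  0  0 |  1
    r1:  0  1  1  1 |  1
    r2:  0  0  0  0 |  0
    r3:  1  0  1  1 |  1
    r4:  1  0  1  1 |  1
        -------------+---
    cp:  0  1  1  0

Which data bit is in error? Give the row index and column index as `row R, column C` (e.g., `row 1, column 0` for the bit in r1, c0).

Recompute each row's even parity and compare to rp:
  r0: data parity 0, sent rp 1 → mismatch
  r1: data parity 1, sent rp 1 → ok
  r2: data parity 0, sent rp 0 → ok
  r3: data parity 1, sent rp 1 → ok
  r4: data parity 1, sent rp 1 → ok
Recompute each column's even parity and compare to cp:
  c0: data parity 0, sent cp 0 → ok
  c1: data parity 1, sent cp 1 → ok
  c2: data parity 1, sent cp 1 → ok
  c3: data parity 1, sent cp 0 → mismatch
Exactly one row (r0) and one column (c3) fail → the flipped bit is at their intersection.

row 0, column 3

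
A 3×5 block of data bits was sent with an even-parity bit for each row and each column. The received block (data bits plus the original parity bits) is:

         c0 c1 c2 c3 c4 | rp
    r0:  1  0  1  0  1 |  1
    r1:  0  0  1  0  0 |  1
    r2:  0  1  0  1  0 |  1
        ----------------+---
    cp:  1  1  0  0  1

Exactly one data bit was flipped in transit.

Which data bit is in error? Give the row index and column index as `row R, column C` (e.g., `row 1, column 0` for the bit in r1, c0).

row 2, column 3

Recompute each row's even parity and compare to rp:
  r0: data parity 1, sent rp 1 → ok
  r1: data parity 1, sent rp 1 → ok
  r2: data parity 0, sent rp 1 → mismatch
Recompute each column's even parity and compare to cp:
  c0: data parity 1, sent cp 1 → ok
  c1: data parity 1, sent cp 1 → ok
  c2: data parity 0, sent cp 0 → ok
  c3: data parity 1, sent cp 0 → mismatch
  c4: data parity 1, sent cp 1 → ok
Exactly one row (r2) and one column (c3) fail → the flipped bit is at their intersection.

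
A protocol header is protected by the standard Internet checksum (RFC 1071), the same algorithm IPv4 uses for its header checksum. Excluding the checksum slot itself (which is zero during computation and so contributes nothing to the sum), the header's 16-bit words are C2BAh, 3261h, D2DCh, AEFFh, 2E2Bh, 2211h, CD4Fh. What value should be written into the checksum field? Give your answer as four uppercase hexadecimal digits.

6B7B

One's-complement addition (fold any carry out of bit 15 back into bit 0):
  0xC2BA + 0x3261 = 0x0F51B
  0xF51B + 0xD2DC = 0x1C7F7 → wrap carry → 0xC7F8
  0xC7F8 + 0xAEFF = 0x176F7 → wrap carry → 0x76F8
  0x76F8 + 0x2E2B = 0x0A523
  0xA523 + 0x2211 = 0x0C734
  0xC734 + 0xCD4F = 0x19483 → wrap carry → 0x9484
One's-complement sum = 0x9484.
Checksum = ~0x9484 & 0xFFFF = 0x6B7B.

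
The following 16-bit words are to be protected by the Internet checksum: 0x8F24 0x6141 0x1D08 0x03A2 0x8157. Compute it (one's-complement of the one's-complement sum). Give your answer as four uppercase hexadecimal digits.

One's-complement addition (fold any carry out of bit 15 back into bit 0):
  0x8F24 + 0x6141 = 0x0F065
  0xF065 + 0x1D08 = 0x10D6D → wrap carry → 0x0D6E
  0x0D6E + 0x03A2 = 0x01110
  0x1110 + 0x8157 = 0x09267
One's-complement sum = 0x9267.
Checksum = ~0x9267 & 0xFFFF = 0x6D98.

6D98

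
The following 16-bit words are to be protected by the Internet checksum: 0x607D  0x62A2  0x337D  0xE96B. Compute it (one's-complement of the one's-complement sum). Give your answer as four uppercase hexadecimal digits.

1FF7

One's-complement addition (fold any carry out of bit 15 back into bit 0):
  0x607D + 0x62A2 = 0x0C31F
  0xC31F + 0x337D = 0x0F69C
  0xF69C + 0xE96B = 0x1E007 → wrap carry → 0xE008
One's-complement sum = 0xE008.
Checksum = ~0xE008 & 0xFFFF = 0x1FF7.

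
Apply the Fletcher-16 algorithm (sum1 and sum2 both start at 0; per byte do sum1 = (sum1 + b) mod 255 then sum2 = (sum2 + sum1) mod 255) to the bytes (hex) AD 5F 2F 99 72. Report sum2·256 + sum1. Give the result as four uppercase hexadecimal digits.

Running sums (mod 255):
  after byte 0 (AD): sum1=173, sum2=173
  after byte 1 (5F): sum1=13, sum2=186
  after byte 2 (2F): sum1=60, sum2=246
  after byte 3 (99): sum1=213, sum2=204
  after byte 4 (72): sum1=72, sum2=21
Checksum = sum2·256 + sum1 = 21·256 + 72 = 5448 = 0x1548.

1548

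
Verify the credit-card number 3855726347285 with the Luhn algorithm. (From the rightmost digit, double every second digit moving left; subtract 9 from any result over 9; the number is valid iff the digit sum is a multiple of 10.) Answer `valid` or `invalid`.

From the right, keep odd positions and double even positions (subtract 9 from any doubled value over 9):
  doubled (positions 2,4,...): 7 5 6 4 1 7 → sum 30
  kept (positions 1,3,...): 5 2 4 6 7 5 3 → sum 32
Total = 62.
62 mod 10 = 2, so the number is invalid.

invalid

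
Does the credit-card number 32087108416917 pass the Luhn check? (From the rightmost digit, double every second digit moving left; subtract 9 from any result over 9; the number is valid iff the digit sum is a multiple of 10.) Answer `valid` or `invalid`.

valid

From the right, keep odd positions and double even positions (subtract 9 from any doubled value over 9):
  doubled (positions 2,4,...): 2 3 8 0 5 0 6 → sum 24
  kept (positions 1,3,...): 7 9 1 8 1 8 2 → sum 36
Total = 60.
60 mod 10 = 0, so the number is valid.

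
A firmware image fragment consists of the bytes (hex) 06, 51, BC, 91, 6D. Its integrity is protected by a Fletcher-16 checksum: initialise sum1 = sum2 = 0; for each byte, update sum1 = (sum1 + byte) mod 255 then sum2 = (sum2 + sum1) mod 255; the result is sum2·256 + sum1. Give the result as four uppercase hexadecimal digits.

Running sums (mod 255):
  after byte 0 (06): sum1=6, sum2=6
  after byte 1 (51): sum1=87, sum2=93
  after byte 2 (BC): sum1=20, sum2=113
  after byte 3 (91): sum1=165, sum2=23
  after byte 4 (6D): sum1=19, sum2=42
Checksum = sum2·256 + sum1 = 42·256 + 19 = 10771 = 0x2A13.

2A13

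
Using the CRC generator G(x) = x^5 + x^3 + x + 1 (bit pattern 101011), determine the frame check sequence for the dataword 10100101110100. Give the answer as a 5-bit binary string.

10000

Append 5 zeros: 1010010111010000000. Divide by 101011 (XOR where the leading bit is 1):
  pos 0: 101001 XOR 101011 = 000010
  pos 4: 100111 XOR 101011 = 001100
  pos 6: 110001 XOR 101011 = 011010
  pos 7: 110100 XOR 101011 = 011111
  pos 8: 111110 XOR 101011 = 010101
  pos 9: 101010 XOR 101011 = 000001
Remainder (last 5 bits) = 10000. This is the CRC / FCS.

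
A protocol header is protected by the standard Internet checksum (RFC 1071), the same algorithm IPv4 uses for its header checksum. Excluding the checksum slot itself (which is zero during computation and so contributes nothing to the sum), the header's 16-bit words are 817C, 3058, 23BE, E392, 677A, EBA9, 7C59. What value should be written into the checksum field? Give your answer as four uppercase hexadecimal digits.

775C

One's-complement addition (fold any carry out of bit 15 back into bit 0):
  0x817C + 0x3058 = 0x0B1D4
  0xB1D4 + 0x23BE = 0x0D592
  0xD592 + 0xE392 = 0x1B924 → wrap carry → 0xB925
  0xB925 + 0x677A = 0x1209F → wrap carry → 0x20A0
  0x20A0 + 0xEBA9 = 0x10C49 → wrap carry → 0x0C4A
  0x0C4A + 0x7C59 = 0x088A3
One's-complement sum = 0x88A3.
Checksum = ~0x88A3 & 0xFFFF = 0x775C.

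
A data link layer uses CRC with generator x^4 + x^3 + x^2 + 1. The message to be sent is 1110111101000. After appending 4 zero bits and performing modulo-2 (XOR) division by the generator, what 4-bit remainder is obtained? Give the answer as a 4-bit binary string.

0000

Append 4 zeros: 11101111010000000. Divide by 11101 (XOR where the leading bit is 1):
  pos 0: 11101 XOR 11101 = 00000
  pos 5: 11101 XOR 11101 = 00000
Remainder (last 4 bits) = 0000. This is the CRC / FCS.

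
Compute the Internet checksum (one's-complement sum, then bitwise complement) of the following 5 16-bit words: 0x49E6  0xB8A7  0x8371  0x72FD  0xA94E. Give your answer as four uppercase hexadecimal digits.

One's-complement addition (fold any carry out of bit 15 back into bit 0):
  0x49E6 + 0xB8A7 = 0x1028D → wrap carry → 0x028E
  0x028E + 0x8371 = 0x085FF
  0x85FF + 0x72FD = 0x0F8FC
  0xF8FC + 0xA94E = 0x1A24A → wrap carry → 0xA24B
One's-complement sum = 0xA24B.
Checksum = ~0xA24B & 0xFFFF = 0x5DB4.

5DB4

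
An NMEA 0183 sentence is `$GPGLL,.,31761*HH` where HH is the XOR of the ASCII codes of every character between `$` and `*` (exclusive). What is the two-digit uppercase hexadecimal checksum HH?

4C

XOR the ASCII codes of the payload characters:
  'G' = 0x47 → acc = 0x47
  'P' = 0x50 → acc = 0x17
  'G' = 0x47 → acc = 0x50
  'L' = 0x4C → acc = 0x1C
  'L' = 0x4C → acc = 0x50
  ',' = 0x2C → acc = 0x7C
  '.' = 0x2E → acc = 0x52
  ',' = 0x2C → acc = 0x7E
  '3' = 0x33 → acc = 0x4D
  '1' = 0x31 → acc = 0x7C
  '7' = 0x37 → acc = 0x4B
  '6' = 0x36 → acc = 0x7D
  '1' = 0x31 → acc = 0x4C
Checksum = 0x4C.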